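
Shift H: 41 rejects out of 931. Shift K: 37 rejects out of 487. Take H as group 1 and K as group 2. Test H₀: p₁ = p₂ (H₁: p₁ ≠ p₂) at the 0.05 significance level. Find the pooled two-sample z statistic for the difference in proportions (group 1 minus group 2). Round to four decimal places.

p̂₁ = 41/931 = 0.044039, p̂₂ = 37/487 = 0.075975.
Pooled p̂ = (41+37)/(931+487) = 78/1418 = 0.055007.
SE = √(0.0519813 × 0.0031275) = 0.012750.
z = (0.044039 − 0.075975)/0.012750 = -0.031936/0.012750 = -2.5048.
Two-sided p-value ≈ 2·Φ(−2.505) = 0.0123. With α = 0.05, reject H₀.

z = -2.5048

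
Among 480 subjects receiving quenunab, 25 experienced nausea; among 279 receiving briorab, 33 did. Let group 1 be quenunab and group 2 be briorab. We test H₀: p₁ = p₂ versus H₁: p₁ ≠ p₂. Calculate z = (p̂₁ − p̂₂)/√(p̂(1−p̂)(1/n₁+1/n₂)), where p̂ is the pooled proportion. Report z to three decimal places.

z = -3.310

p̂₁ = 25/480 ≈ 0.05208, p̂₂ = 33/279 ≈ 0.11828.
Pooled p̂ = (25+33)/(480+279) = 58/759 = 0.07642.
SE = √(0.0705769 × 0.00566756) = 0.02000.
z = (0.05208 − 0.11828)/0.02000 = -0.06620/0.02000 = -3.310.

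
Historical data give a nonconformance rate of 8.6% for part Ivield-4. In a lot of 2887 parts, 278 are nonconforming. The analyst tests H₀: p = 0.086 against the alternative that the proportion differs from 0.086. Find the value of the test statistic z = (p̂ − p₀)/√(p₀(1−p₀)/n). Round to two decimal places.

p̂ = 278/2887 = 0.09629.
SE = √(p₀(1−p₀)/n) = √(0.078604/2887) = 0.00522.
z = (0.09629 − 0.086)/0.00522 = 0.01029/0.00522 = 1.97.

z = 1.97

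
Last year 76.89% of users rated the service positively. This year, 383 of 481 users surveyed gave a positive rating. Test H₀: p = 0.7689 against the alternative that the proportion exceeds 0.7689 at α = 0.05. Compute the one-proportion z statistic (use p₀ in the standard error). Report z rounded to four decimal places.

p̂ = 383/481 = 0.796258.
SE = √(p₀(1−p₀)/n) = √(0.17769/481) = 0.019220.
z = (0.796258 − 0.7689)/0.019220 = 0.027358/0.019220 = 1.4234.
p-value = P(Z > 1.423) ≈ 0.0773, so at α = 0.05 we fail to reject H₀.

z = 1.4234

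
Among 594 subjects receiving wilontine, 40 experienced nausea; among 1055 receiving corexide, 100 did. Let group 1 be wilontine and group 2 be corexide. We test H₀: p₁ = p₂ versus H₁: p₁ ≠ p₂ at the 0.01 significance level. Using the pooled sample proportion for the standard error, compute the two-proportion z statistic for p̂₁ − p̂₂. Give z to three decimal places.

z = -1.920

p̂₁ = 40/594 ≈ 0.06734, p̂₂ = 100/1055 ≈ 0.09479.
Pooled p̂ = (40+100)/(594+1055) = 140/1649 = 0.08490.
SE = √(p̂(1−p̂)(1/n₁+1/n₂)) = √(0.08490·0.91510·0.00263137) = √(0.000204436) = 0.01430.
z = (0.06734 − 0.09479)/0.01430 = -0.02745/0.01430 = -1.920.
p-value = 2·P(Z > 1.920) ≈ 0.0549, so at α = 0.01 we fail to reject H₀.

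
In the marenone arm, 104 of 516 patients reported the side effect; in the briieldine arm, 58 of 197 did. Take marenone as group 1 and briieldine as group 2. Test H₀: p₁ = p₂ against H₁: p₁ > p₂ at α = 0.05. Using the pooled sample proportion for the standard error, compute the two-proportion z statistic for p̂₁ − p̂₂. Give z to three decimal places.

z = -2.646

p̂₁ = 104/516 ≈ 0.201550, p̂₂ = 58/197 ≈ 0.294416.
Pooled p̂ = (104+58)/(516+197) = 162/713 = 0.227209.
SE = √(0.175585 × 0.00701413) = 0.035094.
z = (0.201550 − 0.294416)/0.035094 = -0.092866/0.035094 = -2.646.
p-value = P(Z > -2.646) ≈ 0.9959; since p > α = 0.05, fail to reject H₀.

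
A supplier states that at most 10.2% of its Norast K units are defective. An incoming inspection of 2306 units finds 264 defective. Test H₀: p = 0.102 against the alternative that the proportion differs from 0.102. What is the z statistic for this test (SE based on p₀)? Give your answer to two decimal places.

z = 1.98

p̂ = 264/2306 ≈ 0.1145.
Standard error under H₀: √(0.102×0.898/2306) = 0.0063.
z = (0.1145 − 0.102)/0.0063 = 0.0125/0.0063 = 1.98.
p-value = 2·P(Z > 1.981) ≈ 0.0476.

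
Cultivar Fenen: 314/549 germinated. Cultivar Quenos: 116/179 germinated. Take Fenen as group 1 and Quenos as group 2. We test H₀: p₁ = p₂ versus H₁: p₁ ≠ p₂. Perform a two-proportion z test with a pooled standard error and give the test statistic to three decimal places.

z = -1.798

p̂₁ = 314/549 = 0.57195, p̂₂ = 116/179 = 0.64804.
Pooled p̂ = (314+116)/(549+179) = 430/728 = 0.59066.
SE = √(0.241781 × 0.00740809) = 0.04232.
z = (0.57195 − 0.64804)/0.04232 = -0.07609/0.04232 = -1.798.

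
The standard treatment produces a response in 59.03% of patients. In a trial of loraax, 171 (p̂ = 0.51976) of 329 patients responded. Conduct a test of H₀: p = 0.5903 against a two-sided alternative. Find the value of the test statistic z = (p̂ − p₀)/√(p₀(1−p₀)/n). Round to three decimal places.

z = -2.602

p̂ = 171/329 ≈ 0.51976.
Standard error under H₀: √(0.5903×0.4097/329) = 0.02711.
z = (0.51976 − 0.5903)/0.02711 = -0.07054/0.02711 = -2.602.
Two-sided p-value ≈ 2·Φ(−2.602) = 0.0093.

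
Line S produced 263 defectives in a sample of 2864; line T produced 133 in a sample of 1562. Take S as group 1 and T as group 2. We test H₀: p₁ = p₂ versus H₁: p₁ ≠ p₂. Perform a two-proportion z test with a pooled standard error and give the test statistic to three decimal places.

p̂₁ = 263/2864 = 0.09183, p̂₂ = 133/1562 = 0.08515.
Pooled p̂ = (263+133)/(2864+1562) = 396/4426 = 0.08947.
SE = √(p̂(1−p̂)(1/n₁+1/n₂)) = √(0.08947·0.91053·0.000989367) = √(8.06e-05) = 0.00898.
z = (0.09183 − 0.08515)/0.00898 = 0.00668/0.00898 = 0.744.

z = 0.744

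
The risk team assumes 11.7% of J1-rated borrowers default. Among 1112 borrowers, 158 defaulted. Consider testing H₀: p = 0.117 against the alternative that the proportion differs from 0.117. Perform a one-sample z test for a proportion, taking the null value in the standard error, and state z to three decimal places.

p̂ = 158/1112 ≈ 0.14209.
SE = √(p₀(1−p₀)/n) = √(0.10331/1112) = 0.00964.
z = (0.14209 − 0.117)/0.00964 = 0.02509/0.00964 = 2.603.
Two-sided p-value ≈ 2·Φ(−2.603) = 0.0093.

z = 2.603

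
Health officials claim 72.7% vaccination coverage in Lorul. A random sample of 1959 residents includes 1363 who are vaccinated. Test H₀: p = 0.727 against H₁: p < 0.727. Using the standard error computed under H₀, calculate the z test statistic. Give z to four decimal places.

p̂ = 1363/1959 ≈ 0.6957631.
Under H₀, SE = √(0.727·0.273/1959) = √(0.000101312) = 0.0100654.
z = (0.6957631 − 0.727)/0.0100654 = -0.0312369/0.0100654 = -3.1034.
p-value = P(Z < -3.103) ≈ 0.0010.

z = -3.1034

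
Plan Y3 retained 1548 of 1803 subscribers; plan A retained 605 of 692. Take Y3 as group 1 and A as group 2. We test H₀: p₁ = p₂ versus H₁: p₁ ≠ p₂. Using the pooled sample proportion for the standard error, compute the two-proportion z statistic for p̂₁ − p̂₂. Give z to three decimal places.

z = -1.021

p̂₁ = 1548/1803 ≈ 0.85857, p̂₂ = 605/692 ≈ 0.87428.
Pooled p̂ = (1548+605)/(1803+692) = 2153/2495 = 0.86293.
SE = √(p̂(1−p̂)(1/n₁+1/n₂)) = √(0.86293·0.13707·0.00199972) = √(0.000236536) = 0.01538.
z = (0.85857 − 0.87428)/0.01538 = -0.01571/0.01538 = -1.021.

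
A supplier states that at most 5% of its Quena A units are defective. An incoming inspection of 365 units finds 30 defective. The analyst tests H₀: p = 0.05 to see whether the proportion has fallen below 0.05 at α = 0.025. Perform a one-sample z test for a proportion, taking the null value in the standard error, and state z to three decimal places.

z = 2.822

p̂ = 30/365 ≈ 0.082192.
SE = √(p₀(1−p₀)/n) = √(0.0475/365) = 0.011408.
z = (0.082192 − 0.05)/0.011408 = 0.032192/0.011408 = 2.822.
p-value = P(Z < 2.822) ≈ 0.9976. With α = 0.025, fail to reject H₀.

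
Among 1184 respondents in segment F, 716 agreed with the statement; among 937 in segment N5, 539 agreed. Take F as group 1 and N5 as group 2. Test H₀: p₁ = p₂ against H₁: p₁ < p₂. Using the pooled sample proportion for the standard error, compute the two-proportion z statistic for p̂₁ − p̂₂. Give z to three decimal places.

p̂₁ = 716/1184 = 0.60473, p̂₂ = 539/937 = 0.57524.
Pooled p̂ = (716+539)/(1184+937) = 1255/2121 = 0.59170.
SE = √(p̂(1−p̂)(1/n₁+1/n₂)) = √(0.59170·0.40830·0.00191183) = √(0.000461881) = 0.02149.
z = (0.60473 − 0.57524)/0.02149 = 0.02949/0.02149 = 1.372.
p-value = P(Z < 1.372) ≈ 0.9150.

z = 1.372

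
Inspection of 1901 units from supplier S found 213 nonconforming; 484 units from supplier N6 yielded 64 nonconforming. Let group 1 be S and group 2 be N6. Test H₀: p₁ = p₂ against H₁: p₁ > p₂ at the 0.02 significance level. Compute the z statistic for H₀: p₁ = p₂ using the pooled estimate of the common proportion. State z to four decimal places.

z = -1.2374

p̂₁ = 213/1901 ≈ 0.112046, p̂₂ = 64/484 ≈ 0.132231.
Pooled p̂ = (213+64)/(1901+484) = 277/2385 = 0.116143.
SE = √(p̂(1−p̂)(1/n₁+1/n₂)) = √(0.116143·0.883857·0.00259215) = √(0.000266094) = 0.016312.
z = (0.112046 − 0.132231)/0.016312 = -0.020185/0.016312 = -1.2374.
p-value = P(Z > -1.237) ≈ 0.8920; since p > α = 0.02, fail to reject H₀.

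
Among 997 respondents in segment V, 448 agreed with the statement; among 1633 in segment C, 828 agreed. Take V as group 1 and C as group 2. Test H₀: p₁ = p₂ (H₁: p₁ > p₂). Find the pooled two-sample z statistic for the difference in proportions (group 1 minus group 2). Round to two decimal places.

p̂₁ = 448/997 ≈ 0.4493, p̂₂ = 828/1633 ≈ 0.5070.
Pooled p̂ = (448+828)/(997+1633) = 1276/2630 = 0.4852.
SE = √(p̂(1−p̂)(1/n₁+1/n₂)) = √(0.4852·0.5148·0.00161538) = √(0.00040349) = 0.0201.
z = (0.4493 − 0.5070)/0.0201 = -0.0577/0.0201 = -2.87.
p-value = P(Z > -2.872) ≈ 0.9980.

z = -2.87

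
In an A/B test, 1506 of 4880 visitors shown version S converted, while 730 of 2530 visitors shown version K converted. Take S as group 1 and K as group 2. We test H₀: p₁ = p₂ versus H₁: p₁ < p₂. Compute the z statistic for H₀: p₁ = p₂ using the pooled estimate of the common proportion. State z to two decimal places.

z = 1.78

p̂₁ = 1506/4880 = 0.30861, p̂₂ = 730/2530 = 0.28854.
Pooled p̂ = (1506+730)/(4880+2530) = 2236/7410 = 0.30175.
SE = √(p̂(1−p̂)(1/n₁+1/n₂)) = √(0.30175·0.69825·0.000600175) = √(0.000126456) = 0.01125.
z = (0.30861 − 0.28854)/0.01125 = 0.02007/0.01125 = 1.78.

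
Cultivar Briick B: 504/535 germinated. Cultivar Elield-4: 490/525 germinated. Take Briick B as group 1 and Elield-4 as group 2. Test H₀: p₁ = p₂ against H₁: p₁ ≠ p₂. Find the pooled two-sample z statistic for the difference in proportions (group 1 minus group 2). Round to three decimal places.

z = 0.588

p̂₁ = 504/535 ≈ 0.94206, p̂₂ = 490/525 ≈ 0.93333.
Pooled p̂ = (504+490)/(535+525) = 994/1060 = 0.93774.
SE = √(p̂(1−p̂)(1/n₁+1/n₂)) = √(0.93774·0.06226·0.00377392) = √(0.000220349) = 0.01484.
z = (0.94206 − 0.93333)/0.01484 = 0.00873/0.01484 = 0.588.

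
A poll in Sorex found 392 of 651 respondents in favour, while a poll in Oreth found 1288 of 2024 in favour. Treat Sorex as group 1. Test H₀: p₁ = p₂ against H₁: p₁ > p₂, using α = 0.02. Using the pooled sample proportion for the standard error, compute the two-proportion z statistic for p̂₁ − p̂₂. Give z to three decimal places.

z = -1.571

p̂₁ = 392/651 = 0.60215, p̂₂ = 1288/2024 = 0.63636.
Pooled p̂ = (392+1288)/(651+2024) = 1680/2675 = 0.62804.
SE = √(0.233606 × 0.00203017) = 0.02178.
z = (0.60215 − 0.63636)/0.02178 = -0.03421/0.02178 = -1.571.
p-value = P(Z > -1.571) ≈ 0.9419. With α = 0.02, fail to reject H₀.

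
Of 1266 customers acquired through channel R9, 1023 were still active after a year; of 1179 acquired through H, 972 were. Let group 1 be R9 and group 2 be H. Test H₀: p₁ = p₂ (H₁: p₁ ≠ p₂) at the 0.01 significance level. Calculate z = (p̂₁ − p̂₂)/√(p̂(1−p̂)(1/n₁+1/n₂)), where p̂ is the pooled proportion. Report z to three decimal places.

z = -1.044

p̂₁ = 1023/1266 = 0.80806, p̂₂ = 972/1179 = 0.82443.
Pooled p̂ = (1023+972)/(1266+1179) = 1995/2445 = 0.81595.
SE = √(p̂(1−p̂)(1/n₁+1/n₂)) = √(0.81595·0.18405·0.00163807) = √(0.000245997) = 0.01568.
z = (0.80806 − 0.82443)/0.01568 = -0.01637/0.01568 = -1.044.
Two-sided p-value ≈ 2·Φ(−1.044) = 0.2966; since p > α = 0.01, fail to reject H₀.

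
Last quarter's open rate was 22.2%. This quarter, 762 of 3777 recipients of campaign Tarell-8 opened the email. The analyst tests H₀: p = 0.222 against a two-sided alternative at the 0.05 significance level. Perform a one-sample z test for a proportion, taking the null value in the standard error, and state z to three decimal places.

z = -2.995

p̂ = 762/3777 = 0.201747.
SE = √(p₀(1−p₀)/n) = √(0.17272/3777) = 0.006762.
z = (0.201747 − 0.222)/0.006762 = -0.020253/0.006762 = -2.995.
p-value = 2·P(Z > 2.995) ≈ 0.0027, so at α = 0.05 we reject H₀.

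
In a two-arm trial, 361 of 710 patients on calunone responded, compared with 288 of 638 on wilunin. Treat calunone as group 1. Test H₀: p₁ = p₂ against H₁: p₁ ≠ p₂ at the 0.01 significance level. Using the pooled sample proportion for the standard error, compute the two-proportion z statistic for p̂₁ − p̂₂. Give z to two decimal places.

p̂₁ = 361/710 = 0.5085, p̂₂ = 288/638 = 0.4514.
Pooled p̂ = (361+288)/(710+638) = 649/1348 = 0.4815.
SE = √(0.249656 × 0.00297585) = 0.0273.
z = (0.5085 − 0.4514)/0.0273 = 0.0571/0.0273 = 2.09.
p-value = 2·P(Z > 2.093) ≈ 0.0364, so at α = 0.01 we fail to reject H₀.

z = 2.09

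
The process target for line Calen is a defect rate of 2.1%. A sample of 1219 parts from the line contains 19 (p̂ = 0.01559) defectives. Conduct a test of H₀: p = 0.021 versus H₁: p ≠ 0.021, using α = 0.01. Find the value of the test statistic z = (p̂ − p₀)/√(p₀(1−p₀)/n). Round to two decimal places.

p̂ = 19/1219 ≈ 0.0156.
SE = √(p₀(1−p₀)/n) = √(0.020559/1219) = 0.0041.
z = (0.0156 − 0.021)/0.0041 = -0.0054/0.0041 = -1.32.
Two-sided p-value ≈ 2·Φ(−1.318) = 0.1874, so at α = 0.01 we fail to reject H₀.

z = -1.32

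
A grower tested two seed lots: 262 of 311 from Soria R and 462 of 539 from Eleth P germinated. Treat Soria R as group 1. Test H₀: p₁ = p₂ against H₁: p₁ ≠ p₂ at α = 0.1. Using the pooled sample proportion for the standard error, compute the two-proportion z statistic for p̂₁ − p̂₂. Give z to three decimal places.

p̂₁ = 262/311 ≈ 0.84244, p̂₂ = 462/539 ≈ 0.85714.
Pooled p̂ = (262+462)/(311+539) = 724/850 = 0.85176.
SE = √(0.126262 × 0.00507072) = 0.02530.
z = (0.84244 − 0.85714)/0.02530 = -0.01470/0.02530 = -0.581.
p-value = 2·P(Z > 0.581) ≈ 0.5613, so at α = 0.1 we fail to reject H₀.

z = -0.581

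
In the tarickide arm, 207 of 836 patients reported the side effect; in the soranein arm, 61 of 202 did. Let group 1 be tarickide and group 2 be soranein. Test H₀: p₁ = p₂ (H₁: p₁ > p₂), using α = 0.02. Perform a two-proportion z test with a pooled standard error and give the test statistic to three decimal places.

p̂₁ = 207/836 = 0.24761, p̂₂ = 61/202 = 0.30198.
Pooled p̂ = (207+61)/(836+202) = 268/1038 = 0.25819.
SE = √(p̂(1−p̂)(1/n₁+1/n₂)) = √(0.25819·0.74181·0.00614667) = √(0.00117725) = 0.03431.
z = (0.24761 − 0.30198)/0.03431 = -0.05437/0.03431 = -1.585.
p-value = P(Z > -1.585) ≈ 0.9435; since p > α = 0.02, fail to reject H₀.

z = -1.585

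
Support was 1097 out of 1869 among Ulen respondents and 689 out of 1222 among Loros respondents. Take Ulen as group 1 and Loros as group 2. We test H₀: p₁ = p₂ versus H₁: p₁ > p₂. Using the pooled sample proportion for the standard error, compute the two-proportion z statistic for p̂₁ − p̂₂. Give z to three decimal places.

p̂₁ = 1097/1869 ≈ 0.58694, p̂₂ = 689/1222 ≈ 0.56383.
Pooled p̂ = (1097+689)/(1869+1222) = 1786/3091 = 0.57781.
SE = √(p̂(1−p̂)(1/n₁+1/n₂)) = √(0.57781·0.42219·0.00135338) = √(0.000330151) = 0.01817.
z = (0.58694 − 0.56383)/0.01817 = 0.02311/0.01817 = 1.272.

z = 1.272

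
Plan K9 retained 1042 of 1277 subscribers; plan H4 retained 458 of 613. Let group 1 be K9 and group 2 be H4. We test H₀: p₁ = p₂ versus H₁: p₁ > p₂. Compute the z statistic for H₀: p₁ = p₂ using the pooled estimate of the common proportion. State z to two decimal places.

z = 3.46

p̂₁ = 1042/1277 ≈ 0.8160, p̂₂ = 458/613 ≈ 0.7471.
Pooled p̂ = (1042+458)/(1277+613) = 1500/1890 = 0.7937.
SE = √(p̂(1−p̂)(1/n₁+1/n₂)) = √(0.7937·0.2063·0.00241441) = √(0.000395405) = 0.0199.
z = (0.8160 − 0.7471)/0.0199 = 0.0689/0.0199 = 3.46.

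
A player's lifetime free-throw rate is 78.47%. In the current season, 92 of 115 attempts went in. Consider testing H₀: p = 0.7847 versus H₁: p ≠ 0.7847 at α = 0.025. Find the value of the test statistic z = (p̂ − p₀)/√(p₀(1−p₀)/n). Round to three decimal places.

p̂ = 92/115 = 0.80000.
SE = √(p₀(1−p₀)/n) = √(0.16895/115) = 0.03833.
z = (0.80000 − 0.7847)/0.03833 = 0.01530/0.03833 = 0.399.
Two-sided p-value ≈ 2·Φ(−0.399) = 0.6898; since p > α = 0.025, fail to reject H₀.

z = 0.399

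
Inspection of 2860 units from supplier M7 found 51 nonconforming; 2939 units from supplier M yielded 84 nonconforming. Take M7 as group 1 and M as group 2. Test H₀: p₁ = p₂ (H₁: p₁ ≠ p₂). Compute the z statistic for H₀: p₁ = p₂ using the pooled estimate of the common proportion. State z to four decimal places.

p̂₁ = 51/2860 ≈ 0.0178322, p̂₂ = 84/2939 ≈ 0.0285812.
Pooled p̂ = (51+84)/(2860+2939) = 135/5799 = 0.0232799.
SE = √(p̂(1−p̂)(1/n₁+1/n₂)) = √(0.0232799·0.9767201·0.000689902) = √(1.56869e-05) = 0.0039607.
z = (0.0178322 − 0.0285812)/0.0039607 = -0.0107490/0.0039607 = -2.7139.

z = -2.7139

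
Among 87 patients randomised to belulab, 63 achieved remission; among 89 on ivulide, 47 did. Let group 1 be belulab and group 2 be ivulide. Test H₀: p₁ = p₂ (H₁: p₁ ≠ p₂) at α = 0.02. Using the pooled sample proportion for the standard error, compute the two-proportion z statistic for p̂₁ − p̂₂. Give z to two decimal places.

p̂₁ = 63/87 = 0.72414, p̂₂ = 47/89 = 0.52809.
Pooled p̂ = (63+47)/(87+89) = 110/176 = 0.62500.
SE = √(p̂(1−p̂)(1/n₁+1/n₂)) = √(0.62500·0.37500·0.0227302) = √(0.00532739) = 0.07299.
z = (0.72414 − 0.52809)/0.07299 = 0.19605/0.07299 = 2.69.
p-value = 2·P(Z > 2.686) ≈ 0.0072. With α = 0.02, reject H₀.

z = 2.69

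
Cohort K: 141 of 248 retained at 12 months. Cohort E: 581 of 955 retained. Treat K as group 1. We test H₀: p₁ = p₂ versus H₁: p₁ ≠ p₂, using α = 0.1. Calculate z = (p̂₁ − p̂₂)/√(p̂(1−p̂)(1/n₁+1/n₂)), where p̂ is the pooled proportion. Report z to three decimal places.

z = -1.141

p̂₁ = 141/248 ≈ 0.56855, p̂₂ = 581/955 ≈ 0.60838.
Pooled p̂ = (141+581)/(248+955) = 722/1203 = 0.60017.
SE = √(p̂(1−p̂)(1/n₁+1/n₂)) = √(0.60017·0.39983·0.00507938) = √(0.00121888) = 0.03491.
z = (0.56855 − 0.60838)/0.03491 = -0.03983/0.03491 = -1.141.
p-value = 2·P(Z > 1.141) ≈ 0.2539, so at α = 0.1 we fail to reject H₀.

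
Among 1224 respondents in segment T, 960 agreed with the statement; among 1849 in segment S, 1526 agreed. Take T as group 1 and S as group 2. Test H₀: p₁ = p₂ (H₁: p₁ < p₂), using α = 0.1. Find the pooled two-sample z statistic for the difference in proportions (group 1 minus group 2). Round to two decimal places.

z = -2.83

p̂₁ = 960/1224 ≈ 0.7843, p̂₂ = 1526/1849 ≈ 0.8253.
Pooled p̂ = (960+1526)/(1224+1849) = 2486/3073 = 0.8090.
SE = √(p̂(1−p̂)(1/n₁+1/n₂)) = √(0.8090·0.1910·0.00135783) = √(0.000209826) = 0.0145.
z = (0.7843 − 0.8253)/0.0145 = -0.0410/0.0145 = -2.83.
p-value = P(Z < -2.830) ≈ 0.0023; since p < α = 0.1, reject H₀.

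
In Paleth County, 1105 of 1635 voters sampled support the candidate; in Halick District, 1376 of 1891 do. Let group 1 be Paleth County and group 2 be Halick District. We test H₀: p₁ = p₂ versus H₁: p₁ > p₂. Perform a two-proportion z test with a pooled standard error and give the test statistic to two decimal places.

p̂₁ = 1105/1635 = 0.67584, p̂₂ = 1376/1891 = 0.72766.
Pooled p̂ = (1105+1376)/(1635+1891) = 2481/3526 = 0.70363.
SE = √(p̂(1−p̂)(1/n₁+1/n₂)) = √(0.70363·0.29637·0.00114044) = √(0.000237822) = 0.01542.
z = (0.67584 − 0.72766)/0.01542 = -0.05182/0.01542 = -3.36.

z = -3.36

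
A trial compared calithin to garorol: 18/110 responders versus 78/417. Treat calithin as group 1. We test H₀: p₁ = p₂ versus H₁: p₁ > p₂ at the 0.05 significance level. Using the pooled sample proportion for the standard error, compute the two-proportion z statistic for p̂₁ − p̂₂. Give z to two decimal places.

z = -0.57

p̂₁ = 18/110 = 0.1636, p̂₂ = 78/417 = 0.1871.
Pooled p̂ = (18+78)/(110+417) = 96/527 = 0.1822.
SE = √(p̂(1−p̂)(1/n₁+1/n₂)) = √(0.1822·0.8178·0.011489) = √(0.00171163) = 0.0414.
z = (0.1636 − 0.1871)/0.0414 = -0.0235/0.0414 = -0.57.
p-value = P(Z > -0.566) ≈ 0.7143; since p > α = 0.05, fail to reject H₀.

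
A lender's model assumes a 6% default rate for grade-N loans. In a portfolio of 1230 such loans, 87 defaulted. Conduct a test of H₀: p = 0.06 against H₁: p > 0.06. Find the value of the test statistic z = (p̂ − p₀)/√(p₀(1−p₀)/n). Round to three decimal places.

z = 1.585

p̂ = 87/1230 = 0.07073.
Under H₀, SE = √(0.06·0.94/1230) = √(4.58537e-05) = 0.00677.
z = (0.07073 − 0.06)/0.00677 = 0.01073/0.00677 = 1.585.
p-value = P(Z > 1.585) ≈ 0.0565.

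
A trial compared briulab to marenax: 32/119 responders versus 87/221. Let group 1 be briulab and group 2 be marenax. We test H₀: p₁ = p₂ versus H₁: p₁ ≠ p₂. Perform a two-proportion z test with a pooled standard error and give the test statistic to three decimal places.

z = -2.300

p̂₁ = 32/119 = 0.268908, p̂₂ = 87/221 = 0.393665.
Pooled p̂ = (32+87)/(119+221) = 119/340 = 0.350000.
SE = √(0.2275 × 0.0129282) = 0.054233.
z = (0.268908 − 0.393665)/0.054233 = -0.124757/0.054233 = -2.300.
p-value = 2·P(Z > 2.300) ≈ 0.0214.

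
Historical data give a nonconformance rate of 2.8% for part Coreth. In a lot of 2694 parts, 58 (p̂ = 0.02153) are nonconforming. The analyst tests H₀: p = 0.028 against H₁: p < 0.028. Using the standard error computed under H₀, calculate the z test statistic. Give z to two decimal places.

z = -2.04

p̂ = 58/2694 ≈ 0.021529.
Under H₀, SE = √(0.028·0.972/2694) = √(1.01024e-05) = 0.003178.
z = (0.021529 − 0.028)/0.003178 = -0.006471/0.003178 = -2.04.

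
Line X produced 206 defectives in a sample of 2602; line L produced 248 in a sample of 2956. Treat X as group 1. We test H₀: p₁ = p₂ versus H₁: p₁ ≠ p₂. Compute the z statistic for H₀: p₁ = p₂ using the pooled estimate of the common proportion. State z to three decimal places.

p̂₁ = 206/2602 ≈ 0.079170, p̂₂ = 248/2956 ≈ 0.083897.
Pooled p̂ = (206+248)/(2602+2956) = 454/5558 = 0.081684.
SE = √(p̂(1−p̂)(1/n₁+1/n₂)) = √(0.081684·0.918316·0.000722615) = √(5.42046e-05) = 0.007362.
z = (0.079170 − 0.083897)/0.007362 = -0.004727/0.007362 = -0.642.

z = -0.642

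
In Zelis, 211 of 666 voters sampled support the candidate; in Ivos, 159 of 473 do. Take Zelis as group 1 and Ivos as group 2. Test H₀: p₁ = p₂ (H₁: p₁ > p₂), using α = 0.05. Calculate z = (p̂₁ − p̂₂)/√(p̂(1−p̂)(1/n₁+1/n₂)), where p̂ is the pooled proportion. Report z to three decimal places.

p̂₁ = 211/666 = 0.316817, p̂₂ = 159/473 = 0.336152.
Pooled p̂ = (211+159)/(666+473) = 370/1139 = 0.324846.
SE = √(p̂(1−p̂)(1/n₁+1/n₂)) = √(0.324846·0.675154·0.00361567) = √(0.000792992) = 0.028160.
z = (0.316817 − 0.336152)/0.028160 = -0.019335/0.028160 = -0.687.
p-value = P(Z > -0.687) ≈ 0.7538; since p > α = 0.05, fail to reject H₀.

z = -0.687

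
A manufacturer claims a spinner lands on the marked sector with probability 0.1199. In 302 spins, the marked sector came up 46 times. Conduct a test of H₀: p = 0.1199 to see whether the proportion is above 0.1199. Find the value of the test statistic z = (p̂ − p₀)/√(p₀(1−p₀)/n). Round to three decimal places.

p̂ = 46/302 ≈ 0.152318.
Under H₀, SE = √(0.1199·0.8801/302) = √(0.000349417) = 0.018693.
z = (0.152318 − 0.1199)/0.018693 = 0.032418/0.018693 = 1.734.
p-value = P(Z > 1.734) ≈ 0.0414.

z = 1.734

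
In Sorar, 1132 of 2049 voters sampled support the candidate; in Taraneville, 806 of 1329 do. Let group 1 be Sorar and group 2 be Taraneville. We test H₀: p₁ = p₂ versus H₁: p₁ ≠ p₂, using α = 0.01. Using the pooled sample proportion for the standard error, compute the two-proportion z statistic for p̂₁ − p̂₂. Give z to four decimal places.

p̂₁ = 1132/2049 = 0.552465, p̂₂ = 806/1329 = 0.606471.
Pooled p̂ = (1132+806)/(2049+1329) = 1938/3378 = 0.573712.
SE = √(p̂(1−p̂)(1/n₁+1/n₂)) = √(0.573712·0.426288·0.00124049) = √(0.000303382) = 0.017418.
z = (0.552465 − 0.606471)/0.017418 = -0.054006/0.017418 = -3.1006.
p-value = 2·P(Z > 3.101) ≈ 0.0019; since p < α = 0.01, reject H₀.

z = -3.1006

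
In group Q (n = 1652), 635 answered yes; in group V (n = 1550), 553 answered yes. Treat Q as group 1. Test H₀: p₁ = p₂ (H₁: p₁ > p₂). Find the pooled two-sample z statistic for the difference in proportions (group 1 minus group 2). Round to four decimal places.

z = 1.6162

p̂₁ = 635/1652 ≈ 0.384383, p̂₂ = 553/1550 ≈ 0.356774.
Pooled p̂ = (635+553)/(1652+1550) = 1188/3202 = 0.371018.
SE = √(p̂(1−p̂)(1/n₁+1/n₂)) = √(0.371018·0.628982·0.00125049) = √(0.000291819) = 0.017083.
z = (0.384383 − 0.356774)/0.017083 = 0.027609/0.017083 = 1.6162.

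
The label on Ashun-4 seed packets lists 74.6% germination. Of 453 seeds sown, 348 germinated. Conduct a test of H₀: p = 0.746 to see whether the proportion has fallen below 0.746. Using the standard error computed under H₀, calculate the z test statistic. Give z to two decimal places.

p̂ = 348/453 ≈ 0.76821.
SE = √(p₀(1−p₀)/n) = √(0.18948/453) = 0.02045.
z = (0.76821 − 0.746)/0.02045 = 0.02221/0.02045 = 1.09.

z = 1.09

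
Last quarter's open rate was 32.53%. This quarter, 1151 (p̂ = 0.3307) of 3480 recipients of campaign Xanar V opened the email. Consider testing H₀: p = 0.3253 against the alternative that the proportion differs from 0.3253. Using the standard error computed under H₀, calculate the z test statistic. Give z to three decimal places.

z = 0.686

p̂ = 1151/3480 = 0.33075.
Standard error under H₀: √(0.3253×0.6747/3480) = 0.00794.
z = (0.33075 − 0.3253)/0.00794 = 0.00545/0.00794 = 0.686.
p-value = 2·P(Z > 0.686) ≈ 0.4928.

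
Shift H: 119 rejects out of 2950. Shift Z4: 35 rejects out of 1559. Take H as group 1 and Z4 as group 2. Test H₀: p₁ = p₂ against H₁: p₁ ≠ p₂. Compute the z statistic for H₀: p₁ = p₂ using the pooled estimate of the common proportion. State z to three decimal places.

z = 3.146

p̂₁ = 119/2950 ≈ 0.040339, p̂₂ = 35/1559 ≈ 0.022450.
Pooled p̂ = (119+35)/(2950+1559) = 154/4509 = 0.034154.
SE = √(0.0329874 × 0.00098042) = 0.005687.
z = (0.040339 − 0.022450)/0.005687 = 0.017889/0.005687 = 3.146.
p-value = 2·P(Z > 3.146) ≈ 0.0017.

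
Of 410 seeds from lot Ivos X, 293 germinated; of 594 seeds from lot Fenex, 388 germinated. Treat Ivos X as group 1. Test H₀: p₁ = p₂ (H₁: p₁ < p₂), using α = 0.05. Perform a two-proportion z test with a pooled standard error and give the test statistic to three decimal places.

z = 2.048

p̂₁ = 293/410 ≈ 0.71463, p̂₂ = 388/594 ≈ 0.65320.
Pooled p̂ = (293+388)/(410+594) = 681/1004 = 0.67829.
SE = √(p̂(1−p̂)(1/n₁+1/n₂)) = √(0.67829·0.32171·0.00412253) = √(0.000899592) = 0.02999.
z = (0.71463 − 0.65320)/0.02999 = 0.06143/0.02999 = 2.048.
p-value = P(Z < 2.048) ≈ 0.9797, so at α = 0.05 we fail to reject H₀.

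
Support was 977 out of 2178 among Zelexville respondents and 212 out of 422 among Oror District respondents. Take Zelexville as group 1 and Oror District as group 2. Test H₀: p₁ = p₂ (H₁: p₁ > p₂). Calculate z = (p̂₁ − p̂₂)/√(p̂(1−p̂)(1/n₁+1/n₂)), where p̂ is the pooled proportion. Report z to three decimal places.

p̂₁ = 977/2178 ≈ 0.44858, p̂₂ = 212/422 ≈ 0.50237.
Pooled p̂ = (977+212)/(2178+422) = 1189/2600 = 0.45731.
SE = √(0.248177 × 0.00282881) = 0.02650.
z = (0.44858 − 0.50237)/0.02650 = -0.05379/0.02650 = -2.030.

z = -2.030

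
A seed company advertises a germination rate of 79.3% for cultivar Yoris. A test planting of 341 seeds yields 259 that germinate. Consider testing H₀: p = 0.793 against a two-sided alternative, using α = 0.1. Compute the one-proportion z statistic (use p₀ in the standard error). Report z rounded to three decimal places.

p̂ = 259/341 = 0.759531.
Under H₀, SE = √(0.793·0.207/341) = √(0.000481381) = 0.021940.
z = (0.759531 − 0.793)/0.021940 = -0.033469/0.021940 = -1.525.
Two-sided p-value ≈ 2·Φ(−1.525) = 0.1271, so at α = 0.1 we fail to reject H₀.

z = -1.525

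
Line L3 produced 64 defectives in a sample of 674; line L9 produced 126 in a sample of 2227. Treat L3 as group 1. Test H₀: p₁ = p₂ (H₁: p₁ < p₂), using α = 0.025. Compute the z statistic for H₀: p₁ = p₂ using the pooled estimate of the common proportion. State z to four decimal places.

z = 3.5285

p̂₁ = 64/674 = 0.0949555, p̂₂ = 126/2227 = 0.0565784.
Pooled p̂ = (64+126)/(674+2227) = 190/2901 = 0.0654947.
SE = √(0.0612051 × 0.00193271) = 0.0108762.
z = (0.0949555 − 0.0565784)/0.0108762 = 0.0383771/0.0108762 = 3.5285.
p-value = P(Z < 3.529) ≈ 0.9998, so at α = 0.025 we fail to reject H₀.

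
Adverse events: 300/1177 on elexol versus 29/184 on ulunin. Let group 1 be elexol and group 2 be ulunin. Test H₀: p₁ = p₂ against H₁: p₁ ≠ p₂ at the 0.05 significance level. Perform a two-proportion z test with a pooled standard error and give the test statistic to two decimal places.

p̂₁ = 300/1177 ≈ 0.2549, p̂₂ = 29/184 ≈ 0.1576.
Pooled p̂ = (300+29)/(1177+184) = 329/1361 = 0.2417.
SE = √(0.183299 × 0.0062844) = 0.0339.
z = (0.2549 − 0.1576)/0.0339 = 0.0973/0.0339 = 2.87.
p-value = 2·P(Z > 2.866) ≈ 0.0042, so at α = 0.05 we reject H₀.

z = 2.87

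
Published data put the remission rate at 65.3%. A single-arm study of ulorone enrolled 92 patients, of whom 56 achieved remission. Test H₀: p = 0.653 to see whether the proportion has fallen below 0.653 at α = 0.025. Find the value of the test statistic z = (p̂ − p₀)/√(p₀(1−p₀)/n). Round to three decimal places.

z = -0.893

p̂ = 56/92 = 0.60870.
Standard error under H₀: √(0.653×0.347/92) = 0.04963.
z = (0.60870 − 0.653)/0.04963 = -0.04430/0.04963 = -0.893.
p-value = P(Z < -0.893) ≈ 0.1860; since p > α = 0.025, fail to reject H₀.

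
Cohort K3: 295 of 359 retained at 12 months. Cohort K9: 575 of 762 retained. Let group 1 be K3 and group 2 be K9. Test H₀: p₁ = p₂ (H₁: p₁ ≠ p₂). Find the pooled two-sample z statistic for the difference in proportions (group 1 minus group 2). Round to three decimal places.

z = 2.516

p̂₁ = 295/359 = 0.82173, p̂₂ = 575/762 = 0.75459.
Pooled p̂ = (295+575)/(359+762) = 870/1121 = 0.77609.
SE = √(0.173773 × 0.00409785) = 0.02669.
z = (0.82173 − 0.75459)/0.02669 = 0.06714/0.02669 = 2.516.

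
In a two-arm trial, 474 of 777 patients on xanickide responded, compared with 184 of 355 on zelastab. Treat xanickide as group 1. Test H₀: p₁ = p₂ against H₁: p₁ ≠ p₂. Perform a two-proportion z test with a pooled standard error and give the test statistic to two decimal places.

p̂₁ = 474/777 = 0.6100, p̂₂ = 184/355 = 0.5183.
Pooled p̂ = (474+184)/(777+355) = 658/1132 = 0.5813.
SE = √(p̂(1−p̂)(1/n₁+1/n₂)) = √(0.5813·0.4187·0.0041039) = √(0.000998869) = 0.0316.
z = (0.6100 − 0.5183)/0.0316 = 0.0917/0.0316 = 2.90.

z = 2.90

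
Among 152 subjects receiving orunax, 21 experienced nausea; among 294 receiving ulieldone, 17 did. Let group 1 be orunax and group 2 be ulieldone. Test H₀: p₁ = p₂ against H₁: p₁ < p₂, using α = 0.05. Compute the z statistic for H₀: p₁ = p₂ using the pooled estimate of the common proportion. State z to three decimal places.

p̂₁ = 21/152 ≈ 0.138158, p̂₂ = 17/294 ≈ 0.057823.
Pooled p̂ = (21+17)/(152+294) = 38/446 = 0.085202.
SE = √(p̂(1−p̂)(1/n₁+1/n₂)) = √(0.085202·0.914798·0.00998031) = √(0.00077789) = 0.027891.
z = (0.138158 − 0.057823)/0.027891 = 0.080335/0.027891 = 2.880.
p-value = P(Z < 2.880) ≈ 0.9980; since p > α = 0.05, fail to reject H₀.

z = 2.880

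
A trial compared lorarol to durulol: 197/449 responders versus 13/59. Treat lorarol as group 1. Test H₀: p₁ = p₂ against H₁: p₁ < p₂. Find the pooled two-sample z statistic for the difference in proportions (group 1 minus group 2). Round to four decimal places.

z = 3.2029

p̂₁ = 197/449 = 0.438753, p̂₂ = 13/59 = 0.220339.
Pooled p̂ = (197+13)/(449+59) = 210/508 = 0.413386.
SE = √(0.242498 × 0.0191763) = 0.068193.
z = (0.438753 − 0.220339)/0.068193 = 0.218414/0.068193 = 3.2029.
p-value = P(Z < 3.203) ≈ 0.9993.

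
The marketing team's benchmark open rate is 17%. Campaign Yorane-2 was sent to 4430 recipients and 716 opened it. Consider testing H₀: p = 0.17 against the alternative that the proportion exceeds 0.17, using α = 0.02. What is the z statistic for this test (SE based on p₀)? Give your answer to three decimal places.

z = -1.484

p̂ = 716/4430 ≈ 0.16163.
Standard error under H₀: √(0.17×0.83/4430) = 0.00564.
z = (0.16163 − 0.17)/0.00564 = -0.00837/0.00564 = -1.484.
p-value = P(Z > -1.484) ≈ 0.9311; since p > α = 0.02, fail to reject H₀.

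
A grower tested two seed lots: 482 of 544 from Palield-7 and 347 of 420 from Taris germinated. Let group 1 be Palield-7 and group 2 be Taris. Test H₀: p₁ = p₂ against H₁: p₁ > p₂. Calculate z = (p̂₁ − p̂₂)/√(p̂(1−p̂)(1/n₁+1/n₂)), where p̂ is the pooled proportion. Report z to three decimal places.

z = 2.655

p̂₁ = 482/544 ≈ 0.88603, p̂₂ = 347/420 ≈ 0.82619.
Pooled p̂ = (482+347)/(544+420) = 829/964 = 0.85996.
SE = √(0.12043 × 0.00421919) = 0.02254.
z = (0.88603 − 0.82619)/0.02254 = 0.05984/0.02254 = 2.655.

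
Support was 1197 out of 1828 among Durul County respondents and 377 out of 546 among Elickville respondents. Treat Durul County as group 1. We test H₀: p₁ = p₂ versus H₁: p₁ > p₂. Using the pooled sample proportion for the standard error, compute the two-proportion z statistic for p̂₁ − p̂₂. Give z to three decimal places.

z = -1.547

p̂₁ = 1197/1828 = 0.654814, p̂₂ = 377/546 = 0.690476.
Pooled p̂ = (1197+377)/(1828+546) = 1574/2374 = 0.663016.
SE = √(0.223426 × 0.00237855) = 0.023053.
z = (0.654814 − 0.690476)/0.023053 = -0.035662/0.023053 = -1.547.
p-value = P(Z > -1.547) ≈ 0.9391.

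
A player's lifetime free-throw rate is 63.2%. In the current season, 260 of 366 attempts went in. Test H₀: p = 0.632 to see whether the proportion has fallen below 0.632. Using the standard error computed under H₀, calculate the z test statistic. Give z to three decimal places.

p̂ = 260/366 ≈ 0.71038.
SE = √(p₀(1−p₀)/n) = √(0.23258/366) = 0.02521.
z = (0.71038 − 0.632)/0.02521 = 0.07838/0.02521 = 3.109.

z = 3.109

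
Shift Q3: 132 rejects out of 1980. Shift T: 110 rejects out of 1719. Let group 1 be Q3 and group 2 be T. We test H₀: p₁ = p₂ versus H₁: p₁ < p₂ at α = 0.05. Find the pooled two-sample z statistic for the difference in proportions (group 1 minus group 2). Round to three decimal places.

z = 0.328

p̂₁ = 132/1980 ≈ 0.066667, p̂₂ = 110/1719 ≈ 0.063991.
Pooled p̂ = (132+110)/(1980+1719) = 242/3699 = 0.065423.
SE = √(0.0611429 × 0.00108678) = 0.008152.
z = (0.066667 − 0.063991)/0.008152 = 0.002676/0.008152 = 0.328.
p-value = P(Z < 0.328) ≈ 0.6286; since p > α = 0.05, fail to reject H₀.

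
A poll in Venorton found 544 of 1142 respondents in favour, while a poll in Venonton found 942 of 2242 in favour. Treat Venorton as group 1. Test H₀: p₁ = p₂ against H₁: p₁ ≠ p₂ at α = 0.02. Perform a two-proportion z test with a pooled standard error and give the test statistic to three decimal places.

p̂₁ = 544/1142 ≈ 0.47636, p̂₂ = 942/2242 ≈ 0.42016.
Pooled p̂ = (544+942)/(1142+2242) = 1486/3384 = 0.43913.
SE = √(0.246294 × 0.00132169) = 0.01804.
z = (0.47636 − 0.42016)/0.01804 = 0.05620/0.01804 = 3.115.
p-value = 2·P(Z > 3.115) ≈ 0.0018, so at α = 0.02 we reject H₀.

z = 3.115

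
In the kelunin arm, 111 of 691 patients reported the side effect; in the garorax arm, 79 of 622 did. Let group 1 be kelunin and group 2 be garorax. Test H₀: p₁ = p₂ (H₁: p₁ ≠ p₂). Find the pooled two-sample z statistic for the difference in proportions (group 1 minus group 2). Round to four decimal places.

z = 1.7294

p̂₁ = 111/691 ≈ 0.1606368, p̂₂ = 79/622 ≈ 0.1270096.
Pooled p̂ = (111+79)/(691+622) = 190/1313 = 0.1447068.
SE = √(p̂(1−p̂)(1/n₁+1/n₂)) = √(0.1447068·0.8552932·0.0030549) = √(0.000378094) = 0.0194446.
z = (0.1606368 − 0.1270096)/0.0194446 = 0.0336272/0.0194446 = 1.7294.
Two-sided p-value ≈ 2·Φ(−1.729) = 0.0837.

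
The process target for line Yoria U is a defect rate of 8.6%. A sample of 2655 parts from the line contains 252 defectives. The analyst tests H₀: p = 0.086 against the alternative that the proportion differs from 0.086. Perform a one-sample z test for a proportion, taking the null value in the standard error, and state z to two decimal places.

z = 1.64

p̂ = 252/2655 = 0.09492.
Under H₀, SE = √(0.086·0.914/2655) = √(2.9606e-05) = 0.00544.
z = (0.09492 − 0.086)/0.00544 = 0.00892/0.00544 = 1.64.
p-value = 2·P(Z > 1.638) ≈ 0.1013.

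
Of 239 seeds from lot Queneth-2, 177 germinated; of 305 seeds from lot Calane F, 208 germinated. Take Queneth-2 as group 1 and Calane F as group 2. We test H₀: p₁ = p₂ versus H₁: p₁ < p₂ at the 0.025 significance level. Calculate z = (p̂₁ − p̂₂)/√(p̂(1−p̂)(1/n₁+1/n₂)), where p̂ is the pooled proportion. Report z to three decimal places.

z = 1.492

p̂₁ = 177/239 = 0.74059, p̂₂ = 208/305 = 0.68197.
Pooled p̂ = (177+208)/(239+305) = 385/544 = 0.70772.
SE = √(p̂(1−p̂)(1/n₁+1/n₂)) = √(0.70772·0.29228·0.00746279) = √(0.00154369) = 0.03929.
z = (0.74059 − 0.68197)/0.03929 = 0.05862/0.03929 = 1.492.
p-value = P(Z < 1.492) ≈ 0.9321. With α = 0.025, fail to reject H₀.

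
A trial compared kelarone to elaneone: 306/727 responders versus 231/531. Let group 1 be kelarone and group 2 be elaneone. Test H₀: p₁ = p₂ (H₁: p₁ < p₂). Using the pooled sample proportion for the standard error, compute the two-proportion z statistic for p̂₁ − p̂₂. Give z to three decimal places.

z = -0.500

p̂₁ = 306/727 = 0.42091, p̂₂ = 231/531 = 0.43503.
Pooled p̂ = (306+231)/(727+531) = 537/1258 = 0.42687.
SE = √(p̂(1−p̂)(1/n₁+1/n₂)) = √(0.42687·0.57313·0.00325875) = √(0.00079726) = 0.02824.
z = (0.42091 − 0.43503)/0.02824 = -0.01412/0.02824 = -0.500.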